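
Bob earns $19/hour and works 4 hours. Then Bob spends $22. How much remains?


Calculate earnings:
4 x $19 = $76
Subtract spending:
$76 - $22 = $54

$54


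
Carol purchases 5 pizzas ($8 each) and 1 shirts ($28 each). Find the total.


Cost of pizzas:
5 x $8 = $40
Cost of shirts:
1 x $28 = $28
Add both:
$40 + $28 = $68

$68


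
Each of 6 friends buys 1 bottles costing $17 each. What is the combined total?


Cost per person:
1 x $17 = $17
Group total:
6 x $17 = $102

$102


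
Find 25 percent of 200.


Convert percentage to decimal:
25% = 0.25
Multiply:
200 x 0.25 = 50

50


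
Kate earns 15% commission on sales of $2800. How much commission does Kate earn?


Convert rate to decimal:
15% = 0.15
Multiply by sales:
$2800 x 0.15 = $420

$420


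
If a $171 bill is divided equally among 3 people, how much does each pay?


Total bill: $171
Number of people: 3
Each pays: $171 / 3 = $57

$57


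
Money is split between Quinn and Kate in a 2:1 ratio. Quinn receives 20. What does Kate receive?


Find the multiplier:
20 / 2 = 10
Apply to Kate's share:
1 x 10 = 10

10


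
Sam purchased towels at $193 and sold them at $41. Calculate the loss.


Selling price = $41
Cost price = $193
Loss = cost price - selling price:
Loss = $193 - $41 = $152

$152


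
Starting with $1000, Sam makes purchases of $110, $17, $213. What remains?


Add up expenses:
$110 + $17 + $213 = $340
Subtract from budget:
$1000 - $340 = $660

$660


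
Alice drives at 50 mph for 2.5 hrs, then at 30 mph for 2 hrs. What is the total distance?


Leg 1 distance:
50 x 2.5 = 125 miles
Leg 2 distance:
30 x 2 = 60 miles
Total distance:
125 + 60 = 185 miles

185 miles


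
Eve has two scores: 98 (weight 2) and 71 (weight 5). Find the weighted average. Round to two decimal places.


Weighted sum:
2 x 98 + 5 x 71 = 551
Total weight:
2 + 5 = 7
Weighted average:
551 / 7 = 78.7142... ≈ 78.71

78.71


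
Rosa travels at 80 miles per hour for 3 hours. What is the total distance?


Use the formula: distance = speed x time
Speed = 80 mph, Time = 3 hours
80 x 3 = 240 miles

240 miles


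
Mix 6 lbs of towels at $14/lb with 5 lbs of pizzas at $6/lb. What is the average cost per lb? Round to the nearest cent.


Cost of towels:
6 x $14 = $84
Cost of pizzas:
5 x $6 = $30
Total cost: $84 + $30 = $114
Total weight: 11 lbs
Average: $114 / 11 = $10.3636... ≈ $10.36/lb

$10.36/lb


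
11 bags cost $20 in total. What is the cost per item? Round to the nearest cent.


Total cost: $20
Number of items: 11
Unit price: $20 / 11 = $1.8181... ≈ $1.82

$1.82


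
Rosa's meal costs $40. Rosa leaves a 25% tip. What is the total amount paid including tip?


Calculate the tip:
25% of $40 = $10
Add tip to meal cost:
$40 + $10 = $50

$50


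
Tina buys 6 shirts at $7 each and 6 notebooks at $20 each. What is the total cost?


Cost of shirts:
6 x $7 = $42
Cost of notebooks:
6 x $20 = $120
Add both:
$42 + $120 = $162

$162


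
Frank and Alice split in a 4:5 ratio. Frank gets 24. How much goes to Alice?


Find the multiplier:
24 / 4 = 6
Apply to Alice's share:
5 x 6 = 30

30


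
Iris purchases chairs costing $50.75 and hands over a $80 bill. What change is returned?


Start with the amount paid:
$80
Subtract the price:
$80 - $50.75 = $29.25

$29.25


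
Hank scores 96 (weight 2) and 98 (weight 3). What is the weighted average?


Weighted sum:
2 x 96 + 3 x 98 = 486
Total weight:
2 + 3 = 5
Weighted average:
486 / 5 = 97.2

97.2


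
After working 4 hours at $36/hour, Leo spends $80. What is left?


Calculate earnings:
4 x $36 = $144
Subtract spending:
$144 - $80 = $64

$64


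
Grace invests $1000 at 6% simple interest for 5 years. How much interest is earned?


Use the formula I = P x R x T / 100
P x R x T = 1000 x 6 x 5 = 30000
I = 30000 / 100 = $300

$300


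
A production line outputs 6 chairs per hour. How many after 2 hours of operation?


Production rate: 6 chairs per hour
Time: 2 hours
Total: 6 x 2 = 12 chairs

12 chairs


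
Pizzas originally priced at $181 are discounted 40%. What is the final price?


Calculate the discount amount:
40% of $181 = $72.40
Subtract from original:
$181 - $72.40 = $108.60

$108.60


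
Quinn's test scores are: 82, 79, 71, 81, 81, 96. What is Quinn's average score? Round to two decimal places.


Add the scores:
82 + 79 + 71 + 81 + 81 + 96 = 490
Divide by the number of tests:
490 / 6 = 81.6666... ≈ 81.67

81.67


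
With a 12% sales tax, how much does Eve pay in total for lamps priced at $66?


Calculate the tax:
12% of $66 = $7.92
Add tax to price:
$66 + $7.92 = $73.92

$73.92


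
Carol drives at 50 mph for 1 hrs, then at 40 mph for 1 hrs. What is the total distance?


Leg 1 distance:
50 x 1 = 50 miles
Leg 2 distance:
40 x 1 = 40 miles
Total distance:
50 + 40 = 90 miles

90 miles


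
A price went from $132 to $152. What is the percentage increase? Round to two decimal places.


Find the absolute change:
|152 - 132| = 20
Divide by original and multiply by 100:
20 / 132 x 100 = 15.1515...% ≈ 15.15%

15.15%


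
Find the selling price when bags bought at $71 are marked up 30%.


Calculate the markup amount:
30% of $71 = $21.30
Add to cost:
$71 + $21.30 = $92.30

$92.30


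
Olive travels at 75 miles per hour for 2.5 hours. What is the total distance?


Use the formula: distance = speed x time
Speed = 75 mph, Time = 2.5 hours
75 x 2.5 = 187.5 miles

187.5 miles


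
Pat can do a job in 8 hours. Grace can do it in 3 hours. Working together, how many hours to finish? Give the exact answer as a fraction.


Pat's rate: 1/8 of the job per hour
Grace's rate: 1/3 of the job per hour
Combined rate: 1/8 + 1/3 = 11/24 per hour
Time = 1 / (11/24) = 24/11 hours (≈ 2.18 hours)

24/11 hours


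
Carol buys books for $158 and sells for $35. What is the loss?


Selling price = $35
Cost price = $158
Loss = cost price - selling price:
Loss = $158 - $35 = $123

$123


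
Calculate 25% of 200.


Convert percentage to decimal:
25% = 0.25
Multiply:
200 x 0.25 = 50

50


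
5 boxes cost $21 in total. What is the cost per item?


Total cost: $21
Number of items: 5
Unit price: $21 / 5 = $4.20

$4.20


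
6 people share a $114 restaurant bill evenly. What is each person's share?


Total bill: $114
Number of people: 6
Each pays: $114 / 6 = $19

$19


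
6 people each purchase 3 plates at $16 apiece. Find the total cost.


Cost per person:
3 x $16 = $48
Group total:
6 x $48 = $288

$288


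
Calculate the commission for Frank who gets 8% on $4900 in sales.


Convert rate to decimal:
8% = 0.08
Multiply by sales:
$4900 x 0.08 = $392

$392


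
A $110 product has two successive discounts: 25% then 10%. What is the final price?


First discount:
25% of $110 = $27.50
Price after first discount:
$110 - $27.50 = $82.50
Second discount:
10% of $82.50 = $8.25
Final price:
$82.50 - $8.25 = $74.25

$74.25


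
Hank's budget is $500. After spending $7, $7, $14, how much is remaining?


Add up expenses:
$7 + $7 + $14 = $28
Subtract from budget:
$500 - $28 = $472

$472


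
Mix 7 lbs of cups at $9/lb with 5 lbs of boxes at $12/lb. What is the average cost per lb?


Cost of cups:
7 x $9 = $63
Cost of boxes:
5 x $12 = $60
Total cost: $63 + $60 = $123
Total weight: 12 lbs
Average: $123 / 12 = $10.25/lb

$10.25/lb


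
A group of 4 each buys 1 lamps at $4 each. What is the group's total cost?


Cost per person:
1 x $4 = $4
Group total:
4 x $4 = $16

$16


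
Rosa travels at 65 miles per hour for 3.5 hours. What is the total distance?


Use the formula: distance = speed x time
Speed = 65 mph, Time = 3.5 hours
65 x 3.5 = 227.5 miles

227.5 miles


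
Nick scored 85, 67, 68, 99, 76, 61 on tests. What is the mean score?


Add the scores:
85 + 67 + 68 + 99 + 76 + 61 = 456
Divide by the number of tests:
456 / 6 = 76

76


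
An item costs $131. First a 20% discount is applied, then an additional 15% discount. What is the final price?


First discount:
20% of $131 = $26.20
Price after first discount:
$131 - $26.20 = $104.80
Second discount:
15% of $104.80 = $15.72
Final price:
$104.80 - $15.72 = $89.08

$89.08


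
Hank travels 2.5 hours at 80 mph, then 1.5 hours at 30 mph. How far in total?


Leg 1 distance:
80 x 2.5 = 200 miles
Leg 2 distance:
30 x 1.5 = 45 miles
Total distance:
200 + 45 = 245 miles

245 miles


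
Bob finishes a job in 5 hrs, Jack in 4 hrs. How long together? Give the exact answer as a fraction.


Bob's rate: 1/5 of the job per hour
Jack's rate: 1/4 of the job per hour
Combined rate: 1/5 + 1/4 = 9/20 per hour
Time = 1 / (9/20) = 20/9 hours (≈ 2.22 hours)

20/9 hours


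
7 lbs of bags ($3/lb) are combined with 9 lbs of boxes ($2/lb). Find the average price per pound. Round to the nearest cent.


Cost of bags:
7 x $3 = $21
Cost of boxes:
9 x $2 = $18
Total cost: $21 + $18 = $39
Total weight: 16 lbs
Average: $39 / 16 = $2.4375 ≈ $2.44/lb

$2.44/lb


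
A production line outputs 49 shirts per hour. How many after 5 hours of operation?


Production rate: 49 shirts per hour
Time: 5 hours
Total: 49 x 5 = 245 shirts

245 shirts


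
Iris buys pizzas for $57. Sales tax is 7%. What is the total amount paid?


Calculate the tax:
7% of $57 = $3.99
Add tax to price:
$57 + $3.99 = $60.99

$60.99


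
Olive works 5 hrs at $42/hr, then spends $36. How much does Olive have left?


Calculate earnings:
5 x $42 = $210
Subtract spending:
$210 - $36 = $174

$174


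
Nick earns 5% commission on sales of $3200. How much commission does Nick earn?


Convert rate to decimal:
5% = 0.05
Multiply by sales:
$3200 x 0.05 = $160

$160


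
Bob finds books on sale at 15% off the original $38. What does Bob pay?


Calculate the discount amount:
15% of $38 = $5.70
Subtract from original:
$38 - $5.70 = $32.30

$32.30


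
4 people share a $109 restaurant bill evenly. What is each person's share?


Total bill: $109
Number of people: 4
Each pays: $109 / 4 = $27.25

$27.25


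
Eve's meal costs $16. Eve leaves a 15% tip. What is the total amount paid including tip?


Calculate the tip:
15% of $16 = $2.40
Add tip to meal cost:
$16 + $2.40 = $18.40

$18.40


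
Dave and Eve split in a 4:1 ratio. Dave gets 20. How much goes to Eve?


Find the multiplier:
20 / 4 = 5
Apply to Eve's share:
1 x 5 = 5

5


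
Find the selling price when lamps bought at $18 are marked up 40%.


Calculate the markup amount:
40% of $18 = $7.20
Add to cost:
$18 + $7.20 = $25.20

$25.20


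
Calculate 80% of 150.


Convert percentage to decimal:
80% = 0.8
Multiply:
150 x 0.8 = 120

120


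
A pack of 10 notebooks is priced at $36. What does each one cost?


Total cost: $36
Number of items: 10
Unit price: $36 / 10 = $3.60

$3.60


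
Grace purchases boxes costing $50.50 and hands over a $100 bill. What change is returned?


Start with the amount paid:
$100
Subtract the price:
$100 - $50.50 = $49.50

$49.50


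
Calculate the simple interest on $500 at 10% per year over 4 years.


Use the formula I = P x R x T / 100
P x R x T = 500 x 10 x 4 = 20000
I = 20000 / 100 = $200

$200


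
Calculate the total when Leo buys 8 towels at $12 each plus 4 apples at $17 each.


Cost of towels:
8 x $12 = $96
Cost of apples:
4 x $17 = $68
Add both:
$96 + $68 = $164

$164


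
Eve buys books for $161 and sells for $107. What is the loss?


Selling price = $107
Cost price = $161
Loss = cost price - selling price:
Loss = $161 - $107 = $54

$54


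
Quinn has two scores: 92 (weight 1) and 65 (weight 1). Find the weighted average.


Weighted sum:
1 x 92 + 1 x 65 = 157
Total weight:
1 + 1 = 2
Weighted average:
157 / 2 = 78.5

78.5


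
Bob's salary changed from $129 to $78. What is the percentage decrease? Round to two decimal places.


Find the absolute change:
|78 - 129| = 51
Divide by original and multiply by 100:
51 / 129 x 100 = 39.5348...% ≈ 39.53%

39.53%


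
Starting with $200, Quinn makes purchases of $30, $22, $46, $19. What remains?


Add up expenses:
$30 + $22 + $46 + $19 = $117
Subtract from budget:
$200 - $117 = $83

$83


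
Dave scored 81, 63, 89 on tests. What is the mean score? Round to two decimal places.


Add the scores:
81 + 63 + 89 = 233
Divide by the number of tests:
233 / 3 = 77.6666... ≈ 77.67

77.67


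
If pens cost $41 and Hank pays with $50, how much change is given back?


Start with the amount paid:
$50
Subtract the price:
$50 - $41 = $9

$9


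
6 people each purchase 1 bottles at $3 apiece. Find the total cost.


Cost per person:
1 x $3 = $3
Group total:
6 x $3 = $18

$18


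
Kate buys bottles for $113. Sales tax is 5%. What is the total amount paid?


Calculate the tax:
5% of $113 = $5.65
Add tax to price:
$113 + $5.65 = $118.65

$118.65


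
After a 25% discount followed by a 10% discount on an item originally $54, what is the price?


First discount:
25% of $54 = $13.50
Price after first discount:
$54 - $13.50 = $40.50
Second discount:
10% of $40.50 = $4.05
Final price:
$40.50 - $4.05 = $36.45

$36.45


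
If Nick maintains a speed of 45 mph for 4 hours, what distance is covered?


Use the formula: distance = speed x time
Speed = 45 mph, Time = 4 hours
45 x 4 = 180 miles

180 miles


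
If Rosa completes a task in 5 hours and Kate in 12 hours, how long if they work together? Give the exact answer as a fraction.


Rosa's rate: 1/5 of the job per hour
Kate's rate: 1/12 of the job per hour
Combined rate: 1/5 + 1/12 = 17/60 per hour
Time = 1 / (17/60) = 60/17 hours (≈ 3.53 hours)

60/17 hours


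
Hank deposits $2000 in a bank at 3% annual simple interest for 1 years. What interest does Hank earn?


Use the formula I = P x R x T / 100
P x R x T = 2000 x 3 x 1 = 6000
I = 6000 / 100 = $60

$60


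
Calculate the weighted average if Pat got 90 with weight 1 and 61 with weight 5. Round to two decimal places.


Weighted sum:
1 x 90 + 5 x 61 = 395
Total weight:
1 + 5 = 6
Weighted average:
395 / 6 = 65.8333... ≈ 65.83

65.83


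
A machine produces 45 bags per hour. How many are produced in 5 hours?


Production rate: 45 bags per hour
Time: 5 hours
Total: 45 x 5 = 225 bags

225 bags


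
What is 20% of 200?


Convert percentage to decimal:
20% = 0.2
Multiply:
200 x 0.2 = 40

40


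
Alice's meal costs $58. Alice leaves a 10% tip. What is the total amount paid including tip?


Calculate the tip:
10% of $58 = $5.80
Add tip to meal cost:
$58 + $5.80 = $63.80

$63.80


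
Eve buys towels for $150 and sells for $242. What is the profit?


Selling price = $242
Cost price = $150
Profit = selling price - cost price:
Profit = $242 - $150 = $92

$92


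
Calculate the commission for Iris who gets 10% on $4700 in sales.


Convert rate to decimal:
10% = 0.1
Multiply by sales:
$4700 x 0.1 = $470

$470


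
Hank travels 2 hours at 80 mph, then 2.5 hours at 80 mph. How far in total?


Leg 1 distance:
80 x 2 = 160 miles
Leg 2 distance:
80 x 2.5 = 200 miles
Total distance:
160 + 200 = 360 miles

360 miles


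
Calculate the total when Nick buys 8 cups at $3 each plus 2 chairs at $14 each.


Cost of cups:
8 x $3 = $24
Cost of chairs:
2 x $14 = $28
Add both:
$24 + $28 = $52

$52


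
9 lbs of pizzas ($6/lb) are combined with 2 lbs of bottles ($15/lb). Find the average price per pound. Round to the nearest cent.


Cost of pizzas:
9 x $6 = $54
Cost of bottles:
2 x $15 = $30
Total cost: $54 + $30 = $84
Total weight: 11 lbs
Average: $84 / 11 = $7.6363... ≈ $7.64/lb

$7.64/lb


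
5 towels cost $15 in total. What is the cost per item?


Total cost: $15
Number of items: 5
Unit price: $15 / 5 = $3

$3


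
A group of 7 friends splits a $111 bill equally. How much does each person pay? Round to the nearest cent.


Total bill: $111
Number of people: 7
Each pays: $111 / 7 = $15.8571... ≈ $15.86

$15.86


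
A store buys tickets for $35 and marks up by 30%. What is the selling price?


Calculate the markup amount:
30% of $35 = $10.50
Add to cost:
$35 + $10.50 = $45.50

$45.50


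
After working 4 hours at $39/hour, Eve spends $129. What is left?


Calculate earnings:
4 x $39 = $156
Subtract spending:
$156 - $129 = $27

$27


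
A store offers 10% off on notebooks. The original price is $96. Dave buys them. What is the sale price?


Calculate the discount amount:
10% of $96 = $9.60
Subtract from original:
$96 - $9.60 = $86.40

$86.40


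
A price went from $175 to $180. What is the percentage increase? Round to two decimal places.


Find the absolute change:
|180 - 175| = 5
Divide by original and multiply by 100:
5 / 175 x 100 = 2.8571...% ≈ 2.86%

2.86%


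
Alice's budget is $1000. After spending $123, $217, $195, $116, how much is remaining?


Add up expenses:
$123 + $217 + $195 + $116 = $651
Subtract from budget:
$1000 - $651 = $349

$349


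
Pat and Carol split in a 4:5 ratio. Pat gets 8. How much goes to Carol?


Find the multiplier:
8 / 4 = 2
Apply to Carol's share:
5 x 2 = 10

10


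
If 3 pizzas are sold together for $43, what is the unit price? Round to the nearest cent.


Total cost: $43
Number of items: 3
Unit price: $43 / 3 = $14.3333... ≈ $14.33

$14.33


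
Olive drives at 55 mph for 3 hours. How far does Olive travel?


Use the formula: distance = speed x time
Speed = 55 mph, Time = 3 hours
55 x 3 = 165 miles

165 miles


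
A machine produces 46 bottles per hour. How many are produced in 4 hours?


Production rate: 46 bottles per hour
Time: 4 hours
Total: 46 x 4 = 184 bottles

184 bottles


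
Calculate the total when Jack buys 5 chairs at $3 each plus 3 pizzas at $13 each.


Cost of chairs:
5 x $3 = $15
Cost of pizzas:
3 x $13 = $39
Add both:
$15 + $39 = $54

$54


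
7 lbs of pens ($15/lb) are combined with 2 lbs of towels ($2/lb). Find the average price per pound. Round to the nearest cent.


Cost of pens:
7 x $15 = $105
Cost of towels:
2 x $2 = $4
Total cost: $105 + $4 = $109
Total weight: 9 lbs
Average: $109 / 9 = $12.1111... ≈ $12.11/lb

$12.11/lb


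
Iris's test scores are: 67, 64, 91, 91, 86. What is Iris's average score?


Add the scores:
67 + 64 + 91 + 91 + 86 = 399
Divide by the number of tests:
399 / 5 = 79.8

79.8


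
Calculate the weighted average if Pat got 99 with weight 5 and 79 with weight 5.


Weighted sum:
5 x 99 + 5 x 79 = 890
Total weight:
5 + 5 = 10
Weighted average:
890 / 10 = 89

89


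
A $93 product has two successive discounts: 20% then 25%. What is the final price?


First discount:
20% of $93 = $18.60
Price after first discount:
$93 - $18.60 = $74.40
Second discount:
25% of $74.40 = $18.60
Final price:
$74.40 - $18.60 = $55.80

$55.80


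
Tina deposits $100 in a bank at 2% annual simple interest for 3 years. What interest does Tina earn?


Use the formula I = P x R x T / 100
P x R x T = 100 x 2 x 3 = 600
I = 600 / 100 = $6

$6


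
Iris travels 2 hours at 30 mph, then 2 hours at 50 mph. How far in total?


Leg 1 distance:
30 x 2 = 60 miles
Leg 2 distance:
50 x 2 = 100 miles
Total distance:
60 + 100 = 160 miles

160 miles


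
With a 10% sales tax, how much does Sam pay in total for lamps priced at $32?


Calculate the tax:
10% of $32 = $3.20
Add tax to price:
$32 + $3.20 = $35.20

$35.20


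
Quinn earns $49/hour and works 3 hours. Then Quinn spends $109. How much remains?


Calculate earnings:
3 x $49 = $147
Subtract spending:
$147 - $109 = $38

$38


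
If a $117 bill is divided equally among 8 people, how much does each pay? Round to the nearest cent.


Total bill: $117
Number of people: 8
Each pays: $117 / 8 = $14.625 ≈ $14.63

$14.63


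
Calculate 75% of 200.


Convert percentage to decimal:
75% = 0.75
Multiply:
200 x 0.75 = 150

150


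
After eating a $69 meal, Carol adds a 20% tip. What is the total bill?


Calculate the tip:
20% of $69 = $13.80
Add tip to meal cost:
$69 + $13.80 = $82.80

$82.80


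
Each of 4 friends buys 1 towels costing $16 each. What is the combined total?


Cost per person:
1 x $16 = $16
Group total:
4 x $16 = $64

$64


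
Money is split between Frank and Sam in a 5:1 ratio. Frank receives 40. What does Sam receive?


Find the multiplier:
40 / 5 = 8
Apply to Sam's share:
1 x 8 = 8

8


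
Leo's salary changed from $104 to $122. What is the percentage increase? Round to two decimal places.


Find the absolute change:
|122 - 104| = 18
Divide by original and multiply by 100:
18 / 104 x 100 = 17.3076...% ≈ 17.31%

17.31%


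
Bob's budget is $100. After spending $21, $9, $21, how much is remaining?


Add up expenses:
$21 + $9 + $21 = $51
Subtract from budget:
$100 - $51 = $49

$49


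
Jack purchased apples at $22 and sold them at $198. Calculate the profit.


Selling price = $198
Cost price = $22
Profit = selling price - cost price:
Profit = $198 - $22 = $176

$176


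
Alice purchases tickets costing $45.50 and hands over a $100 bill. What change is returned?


Start with the amount paid:
$100
Subtract the price:
$100 - $45.50 = $54.50

$54.50


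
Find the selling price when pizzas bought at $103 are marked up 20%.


Calculate the markup amount:
20% of $103 = $20.60
Add to cost:
$103 + $20.60 = $123.60

$123.60


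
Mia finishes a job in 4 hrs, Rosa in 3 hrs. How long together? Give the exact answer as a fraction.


Mia's rate: 1/4 of the job per hour
Rosa's rate: 1/3 of the job per hour
Combined rate: 1/4 + 1/3 = 7/12 per hour
Time = 1 / (7/12) = 12/7 hours (≈ 1.71 hours)

12/7 hours


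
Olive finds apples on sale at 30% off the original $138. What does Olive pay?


Calculate the discount amount:
30% of $138 = $41.40
Subtract from original:
$138 - $41.40 = $96.60

$96.60


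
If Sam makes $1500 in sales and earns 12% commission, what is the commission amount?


Convert rate to decimal:
12% = 0.12
Multiply by sales:
$1500 x 0.12 = $180

$180


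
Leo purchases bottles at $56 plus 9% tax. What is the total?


Calculate the tax:
9% of $56 = $5.04
Add tax to price:
$56 + $5.04 = $61.04

$61.04


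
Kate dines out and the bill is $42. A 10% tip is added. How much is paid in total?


Calculate the tip:
10% of $42 = $4.20
Add tip to meal cost:
$42 + $4.20 = $46.20

$46.20


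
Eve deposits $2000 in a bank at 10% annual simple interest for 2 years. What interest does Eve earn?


Use the formula I = P x R x T / 100
P x R x T = 2000 x 10 x 2 = 40000
I = 40000 / 100 = $400

$400


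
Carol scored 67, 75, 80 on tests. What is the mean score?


Add the scores:
67 + 75 + 80 = 222
Divide by the number of tests:
222 / 3 = 74

74


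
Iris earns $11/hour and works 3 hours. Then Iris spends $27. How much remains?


Calculate earnings:
3 x $11 = $33
Subtract spending:
$33 - $27 = $6

$6


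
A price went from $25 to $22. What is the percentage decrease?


Find the absolute change:
|22 - 25| = 3
Divide by original and multiply by 100:
3 / 25 x 100 = 12%

12%


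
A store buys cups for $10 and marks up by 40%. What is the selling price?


Calculate the markup amount:
40% of $10 = $4
Add to cost:
$10 + $4 = $14

$14


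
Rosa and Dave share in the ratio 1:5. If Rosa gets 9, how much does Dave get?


Find the multiplier:
9 / 1 = 9
Apply to Dave's share:
5 x 9 = 45

45


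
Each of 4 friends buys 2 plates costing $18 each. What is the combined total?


Cost per person:
2 x $18 = $36
Group total:
4 x $36 = $144

$144


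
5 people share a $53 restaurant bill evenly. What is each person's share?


Total bill: $53
Number of people: 5
Each pays: $53 / 5 = $10.60

$10.60


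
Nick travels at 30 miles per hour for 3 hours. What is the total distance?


Use the formula: distance = speed x time
Speed = 30 mph, Time = 3 hours
30 x 3 = 90 miles

90 miles


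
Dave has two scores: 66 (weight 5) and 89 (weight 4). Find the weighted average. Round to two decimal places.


Weighted sum:
5 x 66 + 4 x 89 = 686
Total weight:
5 + 4 = 9
Weighted average:
686 / 9 = 76.2222... ≈ 76.22

76.22


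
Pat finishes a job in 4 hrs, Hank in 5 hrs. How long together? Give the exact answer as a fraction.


Pat's rate: 1/4 of the job per hour
Hank's rate: 1/5 of the job per hour
Combined rate: 1/4 + 1/5 = 9/20 per hour
Time = 1 / (9/20) = 20/9 hours (≈ 2.22 hours)

20/9 hours


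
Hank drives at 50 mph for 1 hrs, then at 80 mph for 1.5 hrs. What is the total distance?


Leg 1 distance:
50 x 1 = 50 miles
Leg 2 distance:
80 x 1.5 = 120 miles
Total distance:
50 + 120 = 170 miles

170 miles


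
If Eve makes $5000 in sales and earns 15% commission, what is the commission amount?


Convert rate to decimal:
15% = 0.15
Multiply by sales:
$5000 x 0.15 = $750

$750


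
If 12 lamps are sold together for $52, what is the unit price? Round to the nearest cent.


Total cost: $52
Number of items: 12
Unit price: $52 / 12 = $4.3333... ≈ $4.33

$4.33


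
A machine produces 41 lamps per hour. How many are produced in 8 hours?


Production rate: 41 lamps per hour
Time: 8 hours
Total: 41 x 8 = 328 lamps

328 lamps


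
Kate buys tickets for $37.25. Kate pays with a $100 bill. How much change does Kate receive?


Start with the amount paid:
$100
Subtract the price:
$100 - $37.25 = $62.75

$62.75


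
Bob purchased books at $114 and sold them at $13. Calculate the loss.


Selling price = $13
Cost price = $114
Loss = cost price - selling price:
Loss = $114 - $13 = $101

$101


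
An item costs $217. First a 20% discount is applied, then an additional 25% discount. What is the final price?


First discount:
20% of $217 = $43.40
Price after first discount:
$217 - $43.40 = $173.60
Second discount:
25% of $173.60 = $43.40
Final price:
$173.60 - $43.40 = $130.20

$130.20


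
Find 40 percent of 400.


Convert percentage to decimal:
40% = 0.4
Multiply:
400 x 0.4 = 160

160


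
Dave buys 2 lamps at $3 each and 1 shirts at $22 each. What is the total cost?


Cost of lamps:
2 x $3 = $6
Cost of shirts:
1 x $22 = $22
Add both:
$6 + $22 = $28

$28


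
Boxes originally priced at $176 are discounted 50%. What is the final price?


Calculate the discount amount:
50% of $176 = $88
Subtract from original:
$176 - $88 = $88

$88


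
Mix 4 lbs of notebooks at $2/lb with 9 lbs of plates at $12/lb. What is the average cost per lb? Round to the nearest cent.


Cost of notebooks:
4 x $2 = $8
Cost of plates:
9 x $12 = $108
Total cost: $8 + $108 = $116
Total weight: 13 lbs
Average: $116 / 13 = $8.9230... ≈ $8.92/lb

$8.92/lb


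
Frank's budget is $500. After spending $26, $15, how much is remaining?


Add up expenses:
$26 + $15 = $41
Subtract from budget:
$500 - $41 = $459

$459


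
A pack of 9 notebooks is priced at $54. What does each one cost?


Total cost: $54
Number of items: 9
Unit price: $54 / 9 = $6

$6


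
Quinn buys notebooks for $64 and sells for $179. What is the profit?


Selling price = $179
Cost price = $64
Profit = selling price - cost price:
Profit = $179 - $64 = $115

$115


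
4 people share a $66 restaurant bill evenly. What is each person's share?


Total bill: $66
Number of people: 4
Each pays: $66 / 4 = $16.50

$16.50


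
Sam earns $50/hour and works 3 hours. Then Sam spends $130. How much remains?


Calculate earnings:
3 x $50 = $150
Subtract spending:
$150 - $130 = $20

$20


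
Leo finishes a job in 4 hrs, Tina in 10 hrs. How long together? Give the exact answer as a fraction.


Leo's rate: 1/4 of the job per hour
Tina's rate: 1/10 of the job per hour
Combined rate: 1/4 + 1/10 = 7/20 per hour
Time = 1 / (7/20) = 20/7 hours (≈ 2.86 hours)

20/7 hours


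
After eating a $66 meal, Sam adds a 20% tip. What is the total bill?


Calculate the tip:
20% of $66 = $13.20
Add tip to meal cost:
$66 + $13.20 = $79.20

$79.20


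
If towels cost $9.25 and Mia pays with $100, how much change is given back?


Start with the amount paid:
$100
Subtract the price:
$100 - $9.25 = $90.75

$90.75


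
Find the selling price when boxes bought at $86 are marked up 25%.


Calculate the markup amount:
25% of $86 = $21.50
Add to cost:
$86 + $21.50 = $107.50

$107.50


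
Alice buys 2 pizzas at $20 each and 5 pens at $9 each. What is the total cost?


Cost of pizzas:
2 x $20 = $40
Cost of pens:
5 x $9 = $45
Add both:
$40 + $45 = $85

$85


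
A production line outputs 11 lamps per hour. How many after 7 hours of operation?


Production rate: 11 lamps per hour
Time: 7 hours
Total: 11 x 7 = 77 lamps

77 lamps


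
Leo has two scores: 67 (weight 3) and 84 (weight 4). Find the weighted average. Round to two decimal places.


Weighted sum:
3 x 67 + 4 x 84 = 537
Total weight:
3 + 4 = 7
Weighted average:
537 / 7 = 76.7142... ≈ 76.71

76.71


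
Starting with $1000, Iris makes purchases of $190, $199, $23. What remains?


Add up expenses:
$190 + $199 + $23 = $412
Subtract from budget:
$1000 - $412 = $588

$588


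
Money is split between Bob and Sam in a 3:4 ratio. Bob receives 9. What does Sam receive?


Find the multiplier:
9 / 3 = 3
Apply to Sam's share:
4 x 3 = 12

12


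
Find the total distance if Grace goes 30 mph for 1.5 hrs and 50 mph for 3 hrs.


Leg 1 distance:
30 x 1.5 = 45 miles
Leg 2 distance:
50 x 3 = 150 miles
Total distance:
45 + 150 = 195 miles

195 miles


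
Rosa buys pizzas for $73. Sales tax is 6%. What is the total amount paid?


Calculate the tax:
6% of $73 = $4.38
Add tax to price:
$73 + $4.38 = $77.38

$77.38


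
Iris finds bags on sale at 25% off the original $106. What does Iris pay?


Calculate the discount amount:
25% of $106 = $26.50
Subtract from original:
$106 - $26.50 = $79.50

$79.50


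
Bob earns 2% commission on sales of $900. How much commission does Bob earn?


Convert rate to decimal:
2% = 0.02
Multiply by sales:
$900 x 0.02 = $18

$18


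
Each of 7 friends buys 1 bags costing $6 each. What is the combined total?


Cost per person:
1 x $6 = $6
Group total:
7 x $6 = $42

$42


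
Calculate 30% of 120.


Convert percentage to decimal:
30% = 0.3
Multiply:
120 x 0.3 = 36

36


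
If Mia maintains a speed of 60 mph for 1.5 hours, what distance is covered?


Use the formula: distance = speed x time
Speed = 60 mph, Time = 1.5 hours
60 x 1.5 = 90 miles

90 miles


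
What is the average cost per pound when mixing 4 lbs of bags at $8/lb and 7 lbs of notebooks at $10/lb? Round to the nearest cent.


Cost of bags:
4 x $8 = $32
Cost of notebooks:
7 x $10 = $70
Total cost: $32 + $70 = $102
Total weight: 11 lbs
Average: $102 / 11 = $9.2727... ≈ $9.27/lb

$9.27/lb


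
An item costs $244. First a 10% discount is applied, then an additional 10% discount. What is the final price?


First discount:
10% of $244 = $24.40
Price after first discount:
$244 - $24.40 = $219.60
Second discount:
10% of $219.60 = $21.96
Final price:
$219.60 - $21.96 = $197.64

$197.64


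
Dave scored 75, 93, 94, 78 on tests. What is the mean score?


Add the scores:
75 + 93 + 94 + 78 = 340
Divide by the number of tests:
340 / 4 = 85

85


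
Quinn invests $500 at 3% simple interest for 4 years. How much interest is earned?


Use the formula I = P x R x T / 100
P x R x T = 500 x 3 x 4 = 6000
I = 6000 / 100 = $60

$60


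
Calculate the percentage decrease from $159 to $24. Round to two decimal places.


Find the absolute change:
|24 - 159| = 135
Divide by original and multiply by 100:
135 / 159 x 100 = 84.9056...% ≈ 84.91%

84.91%


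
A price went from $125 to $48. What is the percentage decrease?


Find the absolute change:
|48 - 125| = 77
Divide by original and multiply by 100:
77 / 125 x 100 = 61.6%

61.6%


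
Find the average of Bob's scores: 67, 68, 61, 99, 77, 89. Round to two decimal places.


Add the scores:
67 + 68 + 61 + 99 + 77 + 89 = 461
Divide by the number of tests:
461 / 6 = 76.8333... ≈ 76.83

76.83


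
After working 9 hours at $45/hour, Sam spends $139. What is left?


Calculate earnings:
9 x $45 = $405
Subtract spending:
$405 - $139 = $266

$266


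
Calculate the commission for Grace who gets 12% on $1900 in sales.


Convert rate to decimal:
12% = 0.12
Multiply by sales:
$1900 x 0.12 = $228

$228


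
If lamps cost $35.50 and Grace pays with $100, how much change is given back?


Start with the amount paid:
$100
Subtract the price:
$100 - $35.50 = $64.50

$64.50


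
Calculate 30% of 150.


Convert percentage to decimal:
30% = 0.3
Multiply:
150 x 0.3 = 45

45


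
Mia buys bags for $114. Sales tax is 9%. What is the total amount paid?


Calculate the tax:
9% of $114 = $10.26
Add tax to price:
$114 + $10.26 = $124.26

$124.26


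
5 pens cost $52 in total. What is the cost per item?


Total cost: $52
Number of items: 5
Unit price: $52 / 5 = $10.40

$10.40


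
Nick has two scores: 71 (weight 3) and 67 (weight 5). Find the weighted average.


Weighted sum:
3 x 71 + 5 x 67 = 548
Total weight:
3 + 5 = 8
Weighted average:
548 / 8 = 68.5

68.5


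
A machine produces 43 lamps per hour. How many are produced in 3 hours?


Production rate: 43 lamps per hour
Time: 3 hours
Total: 43 x 3 = 129 lamps

129 lamps


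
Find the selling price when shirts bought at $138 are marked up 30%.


Calculate the markup amount:
30% of $138 = $41.40
Add to cost:
$138 + $41.40 = $179.40

$179.40


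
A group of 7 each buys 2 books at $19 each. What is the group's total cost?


Cost per person:
2 x $19 = $38
Group total:
7 x $38 = $266

$266


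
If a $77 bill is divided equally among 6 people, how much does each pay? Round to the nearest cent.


Total bill: $77
Number of people: 6
Each pays: $77 / 6 = $12.8333... ≈ $12.83

$12.83


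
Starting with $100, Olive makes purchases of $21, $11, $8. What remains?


Add up expenses:
$21 + $11 + $8 = $40
Subtract from budget:
$100 - $40 = $60

$60


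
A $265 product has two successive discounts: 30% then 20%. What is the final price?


First discount:
30% of $265 = $79.50
Price after first discount:
$265 - $79.50 = $185.50
Second discount:
20% of $185.50 = $37.10
Final price:
$185.50 - $37.10 = $148.40

$148.40


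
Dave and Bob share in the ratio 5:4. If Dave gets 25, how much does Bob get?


Find the multiplier:
25 / 5 = 5
Apply to Bob's share:
4 x 5 = 20

20


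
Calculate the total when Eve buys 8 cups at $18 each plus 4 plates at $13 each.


Cost of cups:
8 x $18 = $144
Cost of plates:
4 x $13 = $52
Add both:
$144 + $52 = $196

$196


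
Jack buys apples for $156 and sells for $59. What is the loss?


Selling price = $59
Cost price = $156
Loss = cost price - selling price:
Loss = $156 - $59 = $97

$97


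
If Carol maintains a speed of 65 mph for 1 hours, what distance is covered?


Use the formula: distance = speed x time
Speed = 65 mph, Time = 1 hours
65 x 1 = 65 miles

65 miles


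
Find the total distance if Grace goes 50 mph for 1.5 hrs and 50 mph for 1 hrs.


Leg 1 distance:
50 x 1.5 = 75 miles
Leg 2 distance:
50 x 1 = 50 miles
Total distance:
75 + 50 = 125 miles

125 miles


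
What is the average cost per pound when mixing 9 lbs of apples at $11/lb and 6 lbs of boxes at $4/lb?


Cost of apples:
9 x $11 = $99
Cost of boxes:
6 x $4 = $24
Total cost: $99 + $24 = $123
Total weight: 15 lbs
Average: $123 / 15 = $8.20/lb

$8.20/lb


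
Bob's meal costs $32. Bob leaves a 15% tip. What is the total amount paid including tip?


Calculate the tip:
15% of $32 = $4.80
Add tip to meal cost:
$32 + $4.80 = $36.80

$36.80


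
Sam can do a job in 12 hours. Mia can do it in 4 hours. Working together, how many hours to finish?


Sam's rate: 1/12 of the job per hour
Mia's rate: 1/4 of the job per hour
Combined rate: 1/12 + 1/4 = 1/3 per hour
Time = 1 / (1/3) = 3 hours

3 hours


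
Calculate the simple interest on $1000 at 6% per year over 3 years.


Use the formula I = P x R x T / 100
P x R x T = 1000 x 6 x 3 = 18000
I = 18000 / 100 = $180

$180


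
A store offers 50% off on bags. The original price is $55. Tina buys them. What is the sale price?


Calculate the discount amount:
50% of $55 = $27.50
Subtract from original:
$55 - $27.50 = $27.50

$27.50


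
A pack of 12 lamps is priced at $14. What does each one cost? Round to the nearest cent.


Total cost: $14
Number of items: 12
Unit price: $14 / 12 = $1.1666... ≈ $1.17

$1.17


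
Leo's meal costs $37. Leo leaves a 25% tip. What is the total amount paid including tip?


Calculate the tip:
25% of $37 = $9.25
Add tip to meal cost:
$37 + $9.25 = $46.25

$46.25


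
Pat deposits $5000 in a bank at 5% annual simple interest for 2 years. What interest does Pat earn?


Use the formula I = P x R x T / 100
P x R x T = 5000 x 5 x 2 = 50000
I = 50000 / 100 = $500

$500


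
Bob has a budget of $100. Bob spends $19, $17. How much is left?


Add up expenses:
$19 + $17 = $36
Subtract from budget:
$100 - $36 = $64

$64


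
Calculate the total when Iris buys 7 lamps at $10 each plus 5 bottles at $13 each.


Cost of lamps:
7 x $10 = $70
Cost of bottles:
5 x $13 = $65
Add both:
$70 + $65 = $135

$135


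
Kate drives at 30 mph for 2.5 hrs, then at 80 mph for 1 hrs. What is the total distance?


Leg 1 distance:
30 x 2.5 = 75 miles
Leg 2 distance:
80 x 1 = 80 miles
Total distance:
75 + 80 = 155 miles

155 miles


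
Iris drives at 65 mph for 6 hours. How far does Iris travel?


Use the formula: distance = speed x time
Speed = 65 mph, Time = 6 hours
65 x 6 = 390 miles

390 miles


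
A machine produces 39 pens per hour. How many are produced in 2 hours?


Production rate: 39 pens per hour
Time: 2 hours
Total: 39 x 2 = 78 pens

78 pens


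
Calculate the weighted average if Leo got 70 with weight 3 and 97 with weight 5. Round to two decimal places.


Weighted sum:
3 x 70 + 5 x 97 = 695
Total weight:
3 + 5 = 8
Weighted average:
695 / 8 = 86.875 ≈ 86.88

86.88


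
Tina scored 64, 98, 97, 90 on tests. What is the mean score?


Add the scores:
64 + 98 + 97 + 90 = 349
Divide by the number of tests:
349 / 4 = 87.25

87.25


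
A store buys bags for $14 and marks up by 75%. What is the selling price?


Calculate the markup amount:
75% of $14 = $10.50
Add to cost:
$14 + $10.50 = $24.50

$24.50


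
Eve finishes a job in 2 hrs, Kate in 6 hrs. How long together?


Eve's rate: 1/2 of the job per hour
Kate's rate: 1/6 of the job per hour
Combined rate: 1/2 + 1/6 = 2/3 per hour
Time = 1 / (2/3) = 3/2 = 1.5 hours

1.5 hours


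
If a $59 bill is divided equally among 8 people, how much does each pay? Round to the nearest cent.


Total bill: $59
Number of people: 8
Each pays: $59 / 8 = $7.375 ≈ $7.38

$7.38


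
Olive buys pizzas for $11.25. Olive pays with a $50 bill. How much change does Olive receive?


Start with the amount paid:
$50
Subtract the price:
$50 - $11.25 = $38.75

$38.75


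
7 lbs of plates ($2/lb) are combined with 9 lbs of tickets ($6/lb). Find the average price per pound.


Cost of plates:
7 x $2 = $14
Cost of tickets:
9 x $6 = $54
Total cost: $14 + $54 = $68
Total weight: 16 lbs
Average: $68 / 16 = $4.25/lb

$4.25/lb


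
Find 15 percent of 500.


Convert percentage to decimal:
15% = 0.15
Multiply:
500 x 0.15 = 75

75


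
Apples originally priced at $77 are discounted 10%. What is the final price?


Calculate the discount amount:
10% of $77 = $7.70
Subtract from original:
$77 - $7.70 = $69.30

$69.30
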